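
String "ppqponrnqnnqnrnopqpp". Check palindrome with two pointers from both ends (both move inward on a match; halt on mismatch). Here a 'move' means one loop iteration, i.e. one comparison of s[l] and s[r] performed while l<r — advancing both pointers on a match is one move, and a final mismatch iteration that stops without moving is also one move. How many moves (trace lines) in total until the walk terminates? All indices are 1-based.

10 moves

l=1 r=20: 'p'=='p', l++,r--
l=2 r=19: 'p'=='p', l++,r--
l=3 r=18: 'q'=='q', l++,r--
l=4 r=17: 'p'=='p', l++,r--
l=5 r=16: 'o'=='o', l++,r--
l=6 r=15: 'n'=='n', l++,r--
l=7 r=14: 'r'=='r', l++,r--
l=8 r=13: 'n'=='n', l++,r--
l=9 r=12: 'q'=='q', l++,r--
l=10 r=11: 'n'=='n', l++,r--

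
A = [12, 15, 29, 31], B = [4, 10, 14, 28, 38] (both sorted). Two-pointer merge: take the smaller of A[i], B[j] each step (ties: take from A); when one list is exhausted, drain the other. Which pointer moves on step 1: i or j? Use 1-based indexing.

j

i=1 j=1: A[i]=12>B[j]=4 take 4, j++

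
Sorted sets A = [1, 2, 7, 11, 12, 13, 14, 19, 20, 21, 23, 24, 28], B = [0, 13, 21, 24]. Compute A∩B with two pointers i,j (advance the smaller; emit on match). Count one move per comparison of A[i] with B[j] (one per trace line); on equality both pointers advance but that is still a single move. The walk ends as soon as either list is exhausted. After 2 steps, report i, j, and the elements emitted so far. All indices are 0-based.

i=0 j=0: 1>0, j++
i=0 j=1: 1<13, i++

i=1, j=1, emitted=[]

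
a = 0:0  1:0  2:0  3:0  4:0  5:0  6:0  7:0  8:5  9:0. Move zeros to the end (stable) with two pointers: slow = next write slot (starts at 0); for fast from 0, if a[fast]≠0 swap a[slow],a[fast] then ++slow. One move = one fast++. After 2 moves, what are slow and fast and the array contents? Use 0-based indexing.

slow=0 fast=0: a[fast]=0, fast++
slow=0 fast=1: a[fast]=0, fast++

slow=0, fast=2, a=[0, 0, 0, 0, 0, 0, 0, 0, 5, 0]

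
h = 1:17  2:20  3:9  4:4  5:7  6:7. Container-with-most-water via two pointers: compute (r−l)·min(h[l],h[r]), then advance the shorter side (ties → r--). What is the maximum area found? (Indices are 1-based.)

[1,6] min(17,7)*5=35 best=35 * → r--
[1,5] min(17,7)*4=28 best=35 → r--
[1,4] min(17,4)*3=12 best=35 → r--
[1,3] min(17,9)*2=18 best=35 → r--
[1,2] min(17,20)*1=17 best=35 → l++

max area = 35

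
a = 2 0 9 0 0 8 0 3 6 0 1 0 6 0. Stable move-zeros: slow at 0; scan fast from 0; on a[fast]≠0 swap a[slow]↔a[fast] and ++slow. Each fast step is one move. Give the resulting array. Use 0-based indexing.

[2, 9, 8, 3, 6, 1, 6, 0, 0, 0, 0, 0, 0, 0]

(s=0,f=0) a[fast]=2≠0 swap→a[0]=2 → slow++,fast++
(s=1,f=1) a[fast]=0 → fast++
(s=1,f=2) a[fast]=9≠0 swap→a[1]=9 → slow++,fast++
(s=2,f=3) a[fast]=0 → fast++
(s=2,f=4) a[fast]=0 → fast++
(s=2,f=5) a[fast]=8≠0 swap→a[2]=8 → slow++,fast++
(s=3,f=6) a[fast]=0 → fast++
(s=3,f=7) a[fast]=3≠0 swap→a[3]=3 → slow++,fast++
(s=4,f=8) a[fast]=6≠0 swap→a[4]=6 → slow++,fast++
(s=5,f=9) a[fast]=0 → fast++
(s=5,f=10) a[fast]=1≠0 swap→a[5]=1 → slow++,fast++
(s=6,f=11) a[fast]=0 → fast++
(s=6,f=12) a[fast]=6≠0 swap→a[6]=6 → slow++,fast++
(s=7,f=13) a[fast]=0 → fast++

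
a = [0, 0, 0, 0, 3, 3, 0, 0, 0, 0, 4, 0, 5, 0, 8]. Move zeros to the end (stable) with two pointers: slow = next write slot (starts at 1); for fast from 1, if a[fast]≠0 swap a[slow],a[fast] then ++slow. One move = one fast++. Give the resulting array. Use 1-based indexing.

[3, 3, 4, 5, 8, 0, 0, 0, 0, 0, 0, 0, 0, 0, 0]

(s=1,f=1) a[fast]=0 → fast++
(s=1,f=2) a[fast]=0 → fast++
(s=1,f=3) a[fast]=0 → fast++
(s=1,f=4) a[fast]=0 → fast++
(s=1,f=5) a[fast]=3≠0 swap→a[1]=3 → slow++,fast++
(s=2,f=6) a[fast]=3≠0 swap→a[2]=3 → slow++,fast++
(s=3,f=7) a[fast]=0 → fast++
(s=3,f=8) a[fast]=0 → fast++
(s=3,f=9) a[fast]=0 → fast++
(s=3,f=10) a[fast]=0 → fast++
(s=3,f=11) a[fast]=4≠0 swap→a[3]=4 → slow++,fast++
(s=4,f=12) a[fast]=0 → fast++
(s=4,f=13) a[fast]=5≠0 swap→a[4]=5 → slow++,fast++
(s=5,f=14) a[fast]=0 → fast++
(s=5,f=15) a[fast]=8≠0 swap→a[5]=8 → slow++,fast++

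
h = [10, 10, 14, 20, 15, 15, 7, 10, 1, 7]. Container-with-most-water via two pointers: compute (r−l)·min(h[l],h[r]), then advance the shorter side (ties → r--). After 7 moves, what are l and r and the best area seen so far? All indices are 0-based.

[0,9] min(10,7)*9=63 best=63 * → r--
[0,8] min(10,1)*8=8 best=63 → r--
[0,7] min(10,10)*7=70 best=70 * → r--
[0,6] min(10,7)*6=42 best=70 → r--
[0,5] min(10,15)*5=50 best=70 → l++
[1,5] min(10,15)*4=40 best=70 → l++
[2,5] min(14,15)*3=42 best=70 → l++

l=3, r=5, best area=70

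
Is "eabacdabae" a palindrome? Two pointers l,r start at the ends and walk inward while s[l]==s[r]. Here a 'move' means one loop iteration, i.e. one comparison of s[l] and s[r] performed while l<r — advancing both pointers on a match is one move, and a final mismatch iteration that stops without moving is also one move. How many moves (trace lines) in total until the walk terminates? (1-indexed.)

l=1 r=10: 'e'=='e', l++,r--
l=2 r=9: 'a'=='a', l++,r--
l=3 r=8: 'b'=='b', l++,r--
l=4 r=7: 'a'=='a', l++,r--
l=5 r=6: 'c'!='d', stop

5 moves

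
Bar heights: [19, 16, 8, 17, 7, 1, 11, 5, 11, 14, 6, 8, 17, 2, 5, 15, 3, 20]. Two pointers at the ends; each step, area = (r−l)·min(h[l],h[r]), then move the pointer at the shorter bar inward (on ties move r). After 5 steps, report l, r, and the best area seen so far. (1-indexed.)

l=6, r=18, best area=323

[1,18] min(19,20)*17=323 best=323 * → l++
[2,18] min(16,20)*16=256 best=323 → l++
[3,18] min(8,20)*15=120 best=323 → l++
[4,18] min(17,20)*14=238 best=323 → l++
[5,18] min(7,20)*13=91 best=323 → l++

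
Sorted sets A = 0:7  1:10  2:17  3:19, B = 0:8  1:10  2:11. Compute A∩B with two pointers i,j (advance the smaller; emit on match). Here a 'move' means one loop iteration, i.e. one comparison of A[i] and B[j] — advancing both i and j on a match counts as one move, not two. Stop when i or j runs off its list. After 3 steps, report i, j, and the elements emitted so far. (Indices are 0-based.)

i=2, j=2, emitted=[10]

i=0 j=0: 7<8, i++
i=1 j=0: 10>8, j++
i=1 j=1: 10==10 emit, i++,j++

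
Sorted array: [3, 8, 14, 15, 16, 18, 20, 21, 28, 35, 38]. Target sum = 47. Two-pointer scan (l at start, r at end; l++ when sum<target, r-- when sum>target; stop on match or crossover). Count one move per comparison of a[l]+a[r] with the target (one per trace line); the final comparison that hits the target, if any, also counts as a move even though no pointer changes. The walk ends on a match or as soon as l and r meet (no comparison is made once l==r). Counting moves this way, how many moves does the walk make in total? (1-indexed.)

10 moves

l=1 r=11: 3+38=41 <47, l++
l=2 r=11: 8+38=46 <47, l++
l=3 r=11: 14+38=52 >47, r--
l=3 r=10: 14+35=49 >47, r--
l=3 r=9: 14+28=42 <47, l++
l=4 r=9: 15+28=43 <47, l++
l=5 r=9: 16+28=44 <47, l++
l=6 r=9: 18+28=46 <47, l++
l=7 r=9: 20+28=48 >47, r--
l=7 r=8: 20+21=41 <47, l++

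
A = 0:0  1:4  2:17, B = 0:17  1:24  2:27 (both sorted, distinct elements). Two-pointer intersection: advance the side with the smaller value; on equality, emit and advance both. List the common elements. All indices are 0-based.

intersection = [17]

[i=0,j=0] 0<17 → i++
[i=1,j=0] 4<17 → i++
[i=2,j=0] 17==17 emit → i++,j++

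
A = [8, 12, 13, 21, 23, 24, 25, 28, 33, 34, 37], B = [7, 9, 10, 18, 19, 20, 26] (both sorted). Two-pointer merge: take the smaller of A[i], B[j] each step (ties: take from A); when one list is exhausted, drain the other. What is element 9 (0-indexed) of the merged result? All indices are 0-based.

[i=0,j=0] A[i]=8>B[j]=7 take 7 → j++
[i=0,j=1] A[i]=8<=B[j]=9 take 8 → i++
[i=1,j=1] A[i]=12>B[j]=9 take 9 → j++
[i=1,j=2] A[i]=12>B[j]=10 take 10 → j++
[i=1,j=3] A[i]=12<=B[j]=18 take 12 → i++
[i=2,j=3] A[i]=13<=B[j]=18 take 13 → i++
[i=3,j=3] A[i]=21>B[j]=18 take 18 → j++
[i=3,j=4] A[i]=21>B[j]=19 take 19 → j++
[i=3,j=5] A[i]=21>B[j]=20 take 20 → j++
[i=3,j=6] A[i]=21<=B[j]=26 take 21 → i++
[i=4,j=6] A[i]=23<=B[j]=26 take 23 → i++
[i=5,j=6] A[i]=24<=B[j]=26 take 24 → i++
[i=6,j=6] A[i]=25<=B[j]=26 take 25 → i++
[i=7,j=6] A[i]=28>B[j]=26 take 26 → j++
[i=7,j=7] B done, take A[i]=28 → i++
[i=8,j=7] B done, take A[i]=33 → i++
[i=9,j=7] B done, take A[i]=34 → i++
[i=10,j=7] B done, take A[i]=37 → i++

merged[9] = 21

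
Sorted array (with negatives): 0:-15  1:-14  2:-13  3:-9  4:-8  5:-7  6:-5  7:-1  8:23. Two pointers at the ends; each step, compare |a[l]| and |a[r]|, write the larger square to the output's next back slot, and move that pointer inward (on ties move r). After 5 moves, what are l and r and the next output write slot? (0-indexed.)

l=0 r=8: |-15|<=|23| out[8]=529, r--
l=0 r=7: |-15|>|-1| out[7]=225, l++
l=1 r=7: |-14|>|-1| out[6]=196, l++
l=2 r=7: |-13|>|-1| out[5]=169, l++
l=3 r=7: |-9|>|-1| out[4]=81, l++

l=4, r=7, next write slot=3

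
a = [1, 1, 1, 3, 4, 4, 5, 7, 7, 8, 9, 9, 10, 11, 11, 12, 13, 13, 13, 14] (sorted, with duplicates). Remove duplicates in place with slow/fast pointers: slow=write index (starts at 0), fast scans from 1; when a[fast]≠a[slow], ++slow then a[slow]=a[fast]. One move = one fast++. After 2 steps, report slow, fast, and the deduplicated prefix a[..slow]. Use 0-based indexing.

slow=0 fast=1: a[fast]=1=a[slow] dup, fast++
slow=0 fast=2: a[fast]=1=a[slow] dup, fast++

slow=0, fast=3, prefix=[1]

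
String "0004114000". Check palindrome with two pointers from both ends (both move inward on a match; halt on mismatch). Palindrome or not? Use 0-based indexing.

l=0 r=9: '0'=='0', l++,r--
l=1 r=8: '0'=='0', l++,r--
l=2 r=7: '0'=='0', l++,r--
l=3 r=6: '4'=='4', l++,r--
l=4 r=5: '1'=='1', l++,r--

palindrome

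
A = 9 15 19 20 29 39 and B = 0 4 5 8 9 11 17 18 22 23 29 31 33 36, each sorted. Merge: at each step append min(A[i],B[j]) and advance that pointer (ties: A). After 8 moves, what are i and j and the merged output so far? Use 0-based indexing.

i=2, j=6, merged so far=[0, 4, 5, 8, 9, 9, 11, 15]

[i=0,j=0] A[i]=9>B[j]=0 take 0 → j++
[i=0,j=1] A[i]=9>B[j]=4 take 4 → j++
[i=0,j=2] A[i]=9>B[j]=5 take 5 → j++
[i=0,j=3] A[i]=9>B[j]=8 take 8 → j++
[i=0,j=4] A[i]=9<=B[j]=9 take 9 → i++
[i=1,j=4] A[i]=15>B[j]=9 take 9 → j++
[i=1,j=5] A[i]=15>B[j]=11 take 11 → j++
[i=1,j=6] A[i]=15<=B[j]=17 take 15 → i++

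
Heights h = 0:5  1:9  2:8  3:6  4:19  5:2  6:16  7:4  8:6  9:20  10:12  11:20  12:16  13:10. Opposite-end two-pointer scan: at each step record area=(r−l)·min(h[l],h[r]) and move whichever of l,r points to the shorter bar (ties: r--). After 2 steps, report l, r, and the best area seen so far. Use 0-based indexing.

l=2, r=13, best area=108

l=0 r=13: min(5,10)*13=65 best=65 *, l++
l=1 r=13: min(9,10)*12=108 best=108 *, l++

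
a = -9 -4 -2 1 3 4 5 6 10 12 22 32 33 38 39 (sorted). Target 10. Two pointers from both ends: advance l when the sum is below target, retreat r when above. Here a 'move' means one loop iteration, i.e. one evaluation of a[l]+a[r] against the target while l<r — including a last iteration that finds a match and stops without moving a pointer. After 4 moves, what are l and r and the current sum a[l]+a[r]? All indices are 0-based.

l=0, r=10, sum=13

[0,14] -9+39=30 >10 → r--
[0,13] -9+38=29 >10 → r--
[0,12] -9+33=24 >10 → r--
[0,11] -9+32=23 >10 → r--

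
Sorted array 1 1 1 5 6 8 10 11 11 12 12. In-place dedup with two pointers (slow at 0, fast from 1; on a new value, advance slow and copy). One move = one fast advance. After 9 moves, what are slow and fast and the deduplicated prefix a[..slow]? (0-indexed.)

(s=0,f=1) a[fast]=1=a[slow] dup → fast++
(s=0,f=2) a[fast]=1=a[slow] dup → fast++
(s=0,f=3) a[fast]=5≠a[slow]=1 write a[1]=5 → slow++,fast++
(s=1,f=4) a[fast]=6≠a[slow]=5 write a[2]=6 → slow++,fast++
(s=2,f=5) a[fast]=8≠a[slow]=6 write a[3]=8 → slow++,fast++
(s=3,f=6) a[fast]=10≠a[slow]=8 write a[4]=10 → slow++,fast++
(s=4,f=7) a[fast]=11≠a[slow]=10 write a[5]=11 → slow++,fast++
(s=5,f=8) a[fast]=11=a[slow] dup → fast++
(s=5,f=9) a[fast]=12≠a[slow]=11 write a[6]=12 → slow++,fast++

slow=6, fast=10, prefix=[1, 5, 6, 8, 10, 11, 12]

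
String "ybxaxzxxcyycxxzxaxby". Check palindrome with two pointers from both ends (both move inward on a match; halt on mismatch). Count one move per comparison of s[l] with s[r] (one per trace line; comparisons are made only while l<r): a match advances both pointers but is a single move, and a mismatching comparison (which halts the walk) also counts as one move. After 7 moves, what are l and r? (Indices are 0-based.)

l=0 r=19: 'y'=='y', l++,r--
l=1 r=18: 'b'=='b', l++,r--
l=2 r=17: 'x'=='x', l++,r--
l=3 r=16: 'a'=='a', l++,r--
l=4 r=15: 'x'=='x', l++,r--
l=5 r=14: 'z'=='z', l++,r--
l=6 r=13: 'x'=='x', l++,r--

l=7, r=12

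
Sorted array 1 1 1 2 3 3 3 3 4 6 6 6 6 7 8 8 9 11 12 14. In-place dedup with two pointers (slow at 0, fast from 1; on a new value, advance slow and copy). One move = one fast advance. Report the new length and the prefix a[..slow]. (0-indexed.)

length 11; prefix = [1, 2, 3, 4, 6, 7, 8, 9, 11, 12, 14]

(s=0,f=1) a[fast]=1=a[slow] dup → fast++
(s=0,f=2) a[fast]=1=a[slow] dup → fast++
(s=0,f=3) a[fast]=2≠a[slow]=1 write a[1]=2 → slow++,fast++
(s=1,f=4) a[fast]=3≠a[slow]=2 write a[2]=3 → slow++,fast++
(s=2,f=5) a[fast]=3=a[slow] dup → fast++
(s=2,f=6) a[fast]=3=a[slow] dup → fast++
(s=2,f=7) a[fast]=3=a[slow] dup → fast++
(s=2,f=8) a[fast]=4≠a[slow]=3 write a[3]=4 → slow++,fast++
(s=3,f=9) a[fast]=6≠a[slow]=4 write a[4]=6 → slow++,fast++
(s=4,f=10) a[fast]=6=a[slow] dup → fast++
(s=4,f=11) a[fast]=6=a[slow] dup → fast++
(s=4,f=12) a[fast]=6=a[slow] dup → fast++
(s=4,f=13) a[fast]=7≠a[slow]=6 write a[5]=7 → slow++,fast++
(s=5,f=14) a[fast]=8≠a[slow]=7 write a[6]=8 → slow++,fast++
(s=6,f=15) a[fast]=8=a[slow] dup → fast++
(s=6,f=16) a[fast]=9≠a[slow]=8 write a[7]=9 → slow++,fast++
(s=7,f=17) a[fast]=11≠a[slow]=9 write a[8]=11 → slow++,fast++
(s=8,f=18) a[fast]=12≠a[slow]=11 write a[9]=12 → slow++,fast++
(s=9,f=19) a[fast]=14≠a[slow]=12 write a[10]=14 → slow++,fast++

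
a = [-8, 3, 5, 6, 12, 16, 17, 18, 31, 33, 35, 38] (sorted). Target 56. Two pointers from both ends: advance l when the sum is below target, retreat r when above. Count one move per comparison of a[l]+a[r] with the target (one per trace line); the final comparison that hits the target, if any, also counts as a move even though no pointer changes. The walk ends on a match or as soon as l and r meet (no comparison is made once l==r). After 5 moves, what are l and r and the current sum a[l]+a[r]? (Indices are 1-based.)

l=6, r=12, sum=54

[1,12] -8+38=30 <56 → l++
[2,12] 3+38=41 <56 → l++
[3,12] 5+38=43 <56 → l++
[4,12] 6+38=44 <56 → l++
[5,12] 12+38=50 <56 → l++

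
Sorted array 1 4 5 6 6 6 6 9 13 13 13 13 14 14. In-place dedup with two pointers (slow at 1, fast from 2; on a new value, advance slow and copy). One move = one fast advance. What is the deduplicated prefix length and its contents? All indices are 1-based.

(s=1,f=2) a[fast]=4≠a[slow]=1 write a[2]=4 → slow++,fast++
(s=2,f=3) a[fast]=5≠a[slow]=4 write a[3]=5 → slow++,fast++
(s=3,f=4) a[fast]=6≠a[slow]=5 write a[4]=6 → slow++,fast++
(s=4,f=5) a[fast]=6=a[slow] dup → fast++
(s=4,f=6) a[fast]=6=a[slow] dup → fast++
(s=4,f=7) a[fast]=6=a[slow] dup → fast++
(s=4,f=8) a[fast]=9≠a[slow]=6 write a[5]=9 → slow++,fast++
(s=5,f=9) a[fast]=13≠a[slow]=9 write a[6]=13 → slow++,fast++
(s=6,f=10) a[fast]=13=a[slow] dup → fast++
(s=6,f=11) a[fast]=13=a[slow] dup → fast++
(s=6,f=12) a[fast]=13=a[slow] dup → fast++
(s=6,f=13) a[fast]=14≠a[slow]=13 write a[7]=14 → slow++,fast++
(s=7,f=14) a[fast]=14=a[slow] dup → fast++

length 7; prefix = [1, 4, 5, 6, 9, 13, 14]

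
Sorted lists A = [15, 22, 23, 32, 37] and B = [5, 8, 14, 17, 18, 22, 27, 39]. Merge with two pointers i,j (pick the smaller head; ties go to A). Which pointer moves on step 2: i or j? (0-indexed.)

i=0 j=0: A[i]=15>B[j]=5 take 5, j++
i=0 j=1: A[i]=15>B[j]=8 take 8, j++

j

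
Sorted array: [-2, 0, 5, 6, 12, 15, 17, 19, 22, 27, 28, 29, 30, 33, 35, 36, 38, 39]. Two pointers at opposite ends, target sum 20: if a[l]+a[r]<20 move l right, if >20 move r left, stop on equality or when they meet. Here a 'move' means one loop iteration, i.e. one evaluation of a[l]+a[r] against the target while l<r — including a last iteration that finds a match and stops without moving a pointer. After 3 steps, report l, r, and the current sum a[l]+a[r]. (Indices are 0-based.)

l=0, r=14, sum=33

l=0 r=17: -2+39=37 >20, r--
l=0 r=16: -2+38=36 >20, r--
l=0 r=15: -2+36=34 >20, r--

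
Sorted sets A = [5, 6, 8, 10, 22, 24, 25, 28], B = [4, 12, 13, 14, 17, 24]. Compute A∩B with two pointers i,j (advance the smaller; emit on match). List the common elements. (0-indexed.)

i=0 j=0: 5>4, j++
i=0 j=1: 5<12, i++
i=1 j=1: 6<12, i++
i=2 j=1: 8<12, i++
i=3 j=1: 10<12, i++
i=4 j=1: 22>12, j++
i=4 j=2: 22>13, j++
i=4 j=3: 22>14, j++
i=4 j=4: 22>17, j++
i=4 j=5: 22<24, i++
i=5 j=5: 24==24 emit, i++,j++

intersection = [24]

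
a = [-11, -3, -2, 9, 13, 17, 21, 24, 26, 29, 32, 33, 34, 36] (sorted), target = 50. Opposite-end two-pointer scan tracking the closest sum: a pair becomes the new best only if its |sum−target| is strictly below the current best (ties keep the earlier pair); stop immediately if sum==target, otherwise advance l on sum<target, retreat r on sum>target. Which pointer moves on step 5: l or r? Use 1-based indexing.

l

l=1 r=14: -11+36=25 d=25 *, l++
l=2 r=14: -3+36=33 d=17 *, l++
l=3 r=14: -2+36=34 d=16 *, l++
l=4 r=14: 9+36=45 d=5 *, l++
l=5 r=14: 13+36=49 d=1 *, l++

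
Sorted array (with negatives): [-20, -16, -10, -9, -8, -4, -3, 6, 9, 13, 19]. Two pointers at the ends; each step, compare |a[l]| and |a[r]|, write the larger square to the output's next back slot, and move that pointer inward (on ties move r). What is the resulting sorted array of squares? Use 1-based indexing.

[1,11] |-20|>|19| out[11]=400 → l++
[2,11] |-16|<=|19| out[10]=361 → r--
[2,10] |-16|>|13| out[9]=256 → l++
[3,10] |-10|<=|13| out[8]=169 → r--
[3,9] |-10|>|9| out[7]=100 → l++
[4,9] |-9|<=|9| out[6]=81 → r--
[4,8] |-9|>|6| out[5]=81 → l++
[5,8] |-8|>|6| out[4]=64 → l++
[6,8] |-4|<=|6| out[3]=36 → r--
[6,7] |-4|>|-3| out[2]=16 → l++
[7,7] |-3|<=|-3| out[1]=9 → r--

[9, 16, 36, 64, 81, 81, 100, 169, 256, 361, 400]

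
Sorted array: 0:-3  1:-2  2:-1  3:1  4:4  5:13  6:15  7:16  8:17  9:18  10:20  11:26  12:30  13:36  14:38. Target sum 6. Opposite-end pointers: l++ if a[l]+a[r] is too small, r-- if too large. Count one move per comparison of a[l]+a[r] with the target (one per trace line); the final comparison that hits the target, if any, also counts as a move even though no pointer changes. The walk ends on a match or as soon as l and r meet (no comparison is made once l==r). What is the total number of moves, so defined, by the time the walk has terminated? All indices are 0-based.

14 moves

l=0 r=14: -3+38=35 >6, r--
l=0 r=13: -3+36=33 >6, r--
l=0 r=12: -3+30=27 >6, r--
l=0 r=11: -3+26=23 >6, r--
l=0 r=10: -3+20=17 >6, r--
l=0 r=9: -3+18=15 >6, r--
l=0 r=8: -3+17=14 >6, r--
l=0 r=7: -3+16=13 >6, r--
l=0 r=6: -3+15=12 >6, r--
l=0 r=5: -3+13=10 >6, r--
l=0 r=4: -3+4=1 <6, l++
l=1 r=4: -2+4=2 <6, l++
l=2 r=4: -1+4=3 <6, l++
l=3 r=4: 1+4=5 <6, l++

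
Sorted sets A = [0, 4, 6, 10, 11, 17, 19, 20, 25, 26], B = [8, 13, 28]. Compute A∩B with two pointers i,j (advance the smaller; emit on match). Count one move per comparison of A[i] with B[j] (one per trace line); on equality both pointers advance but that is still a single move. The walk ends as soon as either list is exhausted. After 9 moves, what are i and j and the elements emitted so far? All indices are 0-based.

i=7, j=2, emitted=[]

i=0 j=0: 0<8, i++
i=1 j=0: 4<8, i++
i=2 j=0: 6<8, i++
i=3 j=0: 10>8, j++
i=3 j=1: 10<13, i++
i=4 j=1: 11<13, i++
i=5 j=1: 17>13, j++
i=5 j=2: 17<28, i++
i=6 j=2: 19<28, i++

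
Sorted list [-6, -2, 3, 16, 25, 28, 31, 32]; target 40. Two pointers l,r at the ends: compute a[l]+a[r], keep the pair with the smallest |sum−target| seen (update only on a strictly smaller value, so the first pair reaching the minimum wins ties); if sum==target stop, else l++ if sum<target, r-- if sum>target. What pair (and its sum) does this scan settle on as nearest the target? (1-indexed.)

[1,8] -6+32=26 d=14 * → l++
[2,8] -2+32=30 d=10 * → l++
[3,8] 3+32=35 d=5 * → l++
[4,8] 16+32=48 d=8 → r--
[4,7] 16+31=47 d=7 → r--
[4,6] 16+28=44 d=4 * → r--
[4,5] 16+25=41 d=1 * → r--

pair (16, 25) with sum 41 (|Δ|=1)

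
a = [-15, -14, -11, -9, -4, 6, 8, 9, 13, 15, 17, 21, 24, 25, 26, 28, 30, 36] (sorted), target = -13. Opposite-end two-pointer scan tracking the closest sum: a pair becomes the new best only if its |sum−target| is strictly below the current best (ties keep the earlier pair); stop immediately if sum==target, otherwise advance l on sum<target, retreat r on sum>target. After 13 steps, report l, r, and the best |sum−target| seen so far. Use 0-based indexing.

[0,17] -15+36=21 d=34 * → r--
[0,16] -15+30=15 d=28 * → r--
[0,15] -15+28=13 d=26 * → r--
[0,14] -15+26=11 d=24 * → r--
[0,13] -15+25=10 d=23 * → r--
[0,12] -15+24=9 d=22 * → r--
[0,11] -15+21=6 d=19 * → r--
[0,10] -15+17=2 d=15 * → r--
[0,9] -15+15=0 d=13 * → r--
[0,8] -15+13=-2 d=11 * → r--
[0,7] -15+9=-6 d=7 * → r--
[0,6] -15+8=-7 d=6 * → r--
[0,5] -15+6=-9 d=4 * → r--

l=0, r=4, best |Δ|=4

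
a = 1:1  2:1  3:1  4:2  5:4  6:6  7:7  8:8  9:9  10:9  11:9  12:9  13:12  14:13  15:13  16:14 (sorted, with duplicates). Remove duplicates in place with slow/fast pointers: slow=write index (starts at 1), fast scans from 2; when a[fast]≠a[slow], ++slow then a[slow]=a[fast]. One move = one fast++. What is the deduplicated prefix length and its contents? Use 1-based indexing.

length 10; prefix = [1, 2, 4, 6, 7, 8, 9, 12, 13, 14]

slow=1 fast=2: a[fast]=1=a[slow] dup, fast++
slow=1 fast=3: a[fast]=1=a[slow] dup, fast++
slow=1 fast=4: a[fast]=2≠a[slow]=1 write a[2]=2, slow++,fast++
slow=2 fast=5: a[fast]=4≠a[slow]=2 write a[3]=4, slow++,fast++
slow=3 fast=6: a[fast]=6≠a[slow]=4 write a[4]=6, slow++,fast++
slow=4 fast=7: a[fast]=7≠a[slow]=6 write a[5]=7, slow++,fast++
slow=5 fast=8: a[fast]=8≠a[slow]=7 write a[6]=8, slow++,fast++
slow=6 fast=9: a[fast]=9≠a[slow]=8 write a[7]=9, slow++,fast++
slow=7 fast=10: a[fast]=9=a[slow] dup, fast++
slow=7 fast=11: a[fast]=9=a[slow] dup, fast++
slow=7 fast=12: a[fast]=9=a[slow] dup, fast++
slow=7 fast=13: a[fast]=12≠a[slow]=9 write a[8]=12, slow++,fast++
slow=8 fast=14: a[fast]=13≠a[slow]=12 write a[9]=13, slow++,fast++
slow=9 fast=15: a[fast]=13=a[slow] dup, fast++
slow=9 fast=16: a[fast]=14≠a[slow]=13 write a[10]=14, slow++,fast++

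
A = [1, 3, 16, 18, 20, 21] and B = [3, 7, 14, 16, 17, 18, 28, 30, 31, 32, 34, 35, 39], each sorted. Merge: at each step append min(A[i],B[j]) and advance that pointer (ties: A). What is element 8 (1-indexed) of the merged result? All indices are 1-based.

i=1 j=1: A[i]=1<=B[j]=3 take 1, i++
i=2 j=1: A[i]=3<=B[j]=3 take 3, i++
i=3 j=1: A[i]=16>B[j]=3 take 3, j++
i=3 j=2: A[i]=16>B[j]=7 take 7, j++
i=3 j=3: A[i]=16>B[j]=14 take 14, j++
i=3 j=4: A[i]=16<=B[j]=16 take 16, i++
i=4 j=4: A[i]=18>B[j]=16 take 16, j++
i=4 j=5: A[i]=18>B[j]=17 take 17, j++
i=4 j=6: A[i]=18<=B[j]=18 take 18, i++
i=5 j=6: A[i]=20>B[j]=18 take 18, j++
i=5 j=7: A[i]=20<=B[j]=28 take 20, i++
i=6 j=7: A[i]=21<=B[j]=28 take 21, i++
i=7 j=7: A done, take B[j]=28, j++
i=7 j=8: A done, take B[j]=30, j++
i=7 j=9: A done, take B[j]=31, j++
i=7 j=10: A done, take B[j]=32, j++
i=7 j=11: A done, take B[j]=34, j++
i=7 j=12: A done, take B[j]=35, j++
i=7 j=13: A done, take B[j]=39, j++

merged[8] = 17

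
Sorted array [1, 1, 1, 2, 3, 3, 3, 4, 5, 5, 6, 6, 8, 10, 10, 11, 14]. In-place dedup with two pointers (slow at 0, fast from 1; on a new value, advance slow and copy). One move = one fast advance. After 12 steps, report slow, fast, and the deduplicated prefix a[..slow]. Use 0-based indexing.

slow=0 fast=1: a[fast]=1=a[slow] dup, fast++
slow=0 fast=2: a[fast]=1=a[slow] dup, fast++
slow=0 fast=3: a[fast]=2≠a[slow]=1 write a[1]=2, slow++,fast++
slow=1 fast=4: a[fast]=3≠a[slow]=2 write a[2]=3, slow++,fast++
slow=2 fast=5: a[fast]=3=a[slow] dup, fast++
slow=2 fast=6: a[fast]=3=a[slow] dup, fast++
slow=2 fast=7: a[fast]=4≠a[slow]=3 write a[3]=4, slow++,fast++
slow=3 fast=8: a[fast]=5≠a[slow]=4 write a[4]=5, slow++,fast++
slow=4 fast=9: a[fast]=5=a[slow] dup, fast++
slow=4 fast=10: a[fast]=6≠a[slow]=5 write a[5]=6, slow++,fast++
slow=5 fast=11: a[fast]=6=a[slow] dup, fast++
slow=5 fast=12: a[fast]=8≠a[slow]=6 write a[6]=8, slow++,fast++

slow=6, fast=13, prefix=[1, 2, 3, 4, 5, 6, 8]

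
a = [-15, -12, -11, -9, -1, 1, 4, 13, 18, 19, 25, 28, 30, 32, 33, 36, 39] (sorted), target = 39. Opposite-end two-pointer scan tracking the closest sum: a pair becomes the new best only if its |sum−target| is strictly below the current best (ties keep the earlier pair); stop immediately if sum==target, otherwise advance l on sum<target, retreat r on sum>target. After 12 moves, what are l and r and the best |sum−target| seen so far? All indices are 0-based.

l=0 r=16: -15+39=24 d=15 *, l++
l=1 r=16: -12+39=27 d=12 *, l++
l=2 r=16: -11+39=28 d=11 *, l++
l=3 r=16: -9+39=30 d=9 *, l++
l=4 r=16: -1+39=38 d=1 *, l++
l=5 r=16: 1+39=40 d=1, r--
l=5 r=15: 1+36=37 d=2, l++
l=6 r=15: 4+36=40 d=1, r--
l=6 r=14: 4+33=37 d=2, l++
l=7 r=14: 13+33=46 d=7, r--
l=7 r=13: 13+32=45 d=6, r--
l=7 r=12: 13+30=43 d=4, r--

l=7, r=11, best |Δ|=1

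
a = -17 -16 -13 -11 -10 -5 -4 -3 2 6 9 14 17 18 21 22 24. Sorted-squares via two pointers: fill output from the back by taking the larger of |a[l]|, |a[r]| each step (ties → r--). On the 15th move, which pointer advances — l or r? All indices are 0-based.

l

l=0 r=16: |-17|<=|24| out[16]=576, r--
l=0 r=15: |-17|<=|22| out[15]=484, r--
l=0 r=14: |-17|<=|21| out[14]=441, r--
l=0 r=13: |-17|<=|18| out[13]=324, r--
l=0 r=12: |-17|<=|17| out[12]=289, r--
l=0 r=11: |-17|>|14| out[11]=289, l++
l=1 r=11: |-16|>|14| out[10]=256, l++
l=2 r=11: |-13|<=|14| out[9]=196, r--
l=2 r=10: |-13|>|9| out[8]=169, l++
l=3 r=10: |-11|>|9| out[7]=121, l++
l=4 r=10: |-10|>|9| out[6]=100, l++
l=5 r=10: |-5|<=|9| out[5]=81, r--
l=5 r=9: |-5|<=|6| out[4]=36, r--
l=5 r=8: |-5|>|2| out[3]=25, l++
l=6 r=8: |-4|>|2| out[2]=16, l++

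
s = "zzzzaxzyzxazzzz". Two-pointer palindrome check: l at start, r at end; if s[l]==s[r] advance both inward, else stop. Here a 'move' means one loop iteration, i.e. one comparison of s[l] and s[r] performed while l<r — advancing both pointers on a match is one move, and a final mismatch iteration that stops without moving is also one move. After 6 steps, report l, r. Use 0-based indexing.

l=6, r=8

[0,14] 'z'=='z' → l++,r--
[1,13] 'z'=='z' → l++,r--
[2,12] 'z'=='z' → l++,r--
[3,11] 'z'=='z' → l++,r--
[4,10] 'a'=='a' → l++,r--
[5,9] 'x'=='x' → l++,r--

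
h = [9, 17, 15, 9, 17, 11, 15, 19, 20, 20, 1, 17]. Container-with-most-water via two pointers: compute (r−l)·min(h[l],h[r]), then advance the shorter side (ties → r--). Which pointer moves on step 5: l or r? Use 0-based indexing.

l=0 r=11: min(9,17)*11=99 best=99 *, l++
l=1 r=11: min(17,17)*10=170 best=170 *, r--
l=1 r=10: min(17,1)*9=9 best=170, r--
l=1 r=9: min(17,20)*8=136 best=170, l++
l=2 r=9: min(15,20)*7=105 best=170, l++

l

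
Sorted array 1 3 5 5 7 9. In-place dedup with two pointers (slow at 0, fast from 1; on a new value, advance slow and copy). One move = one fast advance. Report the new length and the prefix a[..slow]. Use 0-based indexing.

length 5; prefix = [1, 3, 5, 7, 9]

slow=0 fast=1: a[fast]=3≠a[slow]=1 write a[1]=3, slow++,fast++
slow=1 fast=2: a[fast]=5≠a[slow]=3 write a[2]=5, slow++,fast++
slow=2 fast=3: a[fast]=5=a[slow] dup, fast++
slow=2 fast=4: a[fast]=7≠a[slow]=5 write a[3]=7, slow++,fast++
slow=3 fast=5: a[fast]=9≠a[slow]=7 write a[4]=9, slow++,fast++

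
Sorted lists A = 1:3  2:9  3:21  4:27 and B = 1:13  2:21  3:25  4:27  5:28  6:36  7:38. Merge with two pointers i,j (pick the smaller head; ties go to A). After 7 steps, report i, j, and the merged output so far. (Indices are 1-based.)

i=1 j=1: A[i]=3<=B[j]=13 take 3, i++
i=2 j=1: A[i]=9<=B[j]=13 take 9, i++
i=3 j=1: A[i]=21>B[j]=13 take 13, j++
i=3 j=2: A[i]=21<=B[j]=21 take 21, i++
i=4 j=2: A[i]=27>B[j]=21 take 21, j++
i=4 j=3: A[i]=27>B[j]=25 take 25, j++
i=4 j=4: A[i]=27<=B[j]=27 take 27, i++

i=5, j=4, merged so far=[3, 9, 13, 21, 21, 25, 27]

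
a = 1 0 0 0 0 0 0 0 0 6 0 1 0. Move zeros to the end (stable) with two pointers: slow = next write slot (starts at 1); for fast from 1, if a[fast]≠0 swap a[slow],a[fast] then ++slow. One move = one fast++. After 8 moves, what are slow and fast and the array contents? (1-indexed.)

slow=1 fast=1: a[fast]=1≠0 swap→a[1]=1, slow++,fast++
slow=2 fast=2: a[fast]=0, fast++
slow=2 fast=3: a[fast]=0, fast++
slow=2 fast=4: a[fast]=0, fast++
slow=2 fast=5: a[fast]=0, fast++
slow=2 fast=6: a[fast]=0, fast++
slow=2 fast=7: a[fast]=0, fast++
slow=2 fast=8: a[fast]=0, fast++

slow=2, fast=9, a=[1, 0, 0, 0, 0, 0, 0, 0, 0, 6, 0, 1, 0]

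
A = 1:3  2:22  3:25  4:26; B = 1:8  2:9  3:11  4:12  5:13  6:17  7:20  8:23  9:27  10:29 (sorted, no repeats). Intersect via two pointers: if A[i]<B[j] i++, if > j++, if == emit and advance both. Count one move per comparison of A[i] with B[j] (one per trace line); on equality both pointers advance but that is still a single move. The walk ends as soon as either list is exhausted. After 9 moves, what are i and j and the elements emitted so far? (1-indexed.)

[i=1,j=1] 3<8 → i++
[i=2,j=1] 22>8 → j++
[i=2,j=2] 22>9 → j++
[i=2,j=3] 22>11 → j++
[i=2,j=4] 22>12 → j++
[i=2,j=5] 22>13 → j++
[i=2,j=6] 22>17 → j++
[i=2,j=7] 22>20 → j++
[i=2,j=8] 22<23 → i++

i=3, j=8, emitted=[]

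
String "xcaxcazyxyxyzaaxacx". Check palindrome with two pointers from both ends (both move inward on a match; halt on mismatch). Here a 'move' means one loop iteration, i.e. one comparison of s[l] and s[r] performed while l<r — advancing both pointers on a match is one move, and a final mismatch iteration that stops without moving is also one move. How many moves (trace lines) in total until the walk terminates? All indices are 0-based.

l=0 r=18: 'x'=='x', l++,r--
l=1 r=17: 'c'=='c', l++,r--
l=2 r=16: 'a'=='a', l++,r--
l=3 r=15: 'x'=='x', l++,r--
l=4 r=14: 'c'!='a', stop

5 moves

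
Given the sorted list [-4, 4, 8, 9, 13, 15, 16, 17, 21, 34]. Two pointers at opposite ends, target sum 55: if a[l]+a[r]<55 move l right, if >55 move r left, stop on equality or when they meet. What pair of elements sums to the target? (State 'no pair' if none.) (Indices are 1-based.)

l=1 r=10: -4+34=30 <55, l++
l=2 r=10: 4+34=38 <55, l++
l=3 r=10: 8+34=42 <55, l++
l=4 r=10: 9+34=43 <55, l++
l=5 r=10: 13+34=47 <55, l++
l=6 r=10: 15+34=49 <55, l++
l=7 r=10: 16+34=50 <55, l++
l=8 r=10: 17+34=51 <55, l++
l=9 r=10: 21+34=55, found

(21, 34)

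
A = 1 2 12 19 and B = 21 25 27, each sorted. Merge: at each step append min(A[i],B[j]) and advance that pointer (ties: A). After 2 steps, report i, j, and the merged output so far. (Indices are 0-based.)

i=2, j=0, merged so far=[1, 2]

i=0 j=0: A[i]=1<=B[j]=21 take 1, i++
i=1 j=0: A[i]=2<=B[j]=21 take 2, i++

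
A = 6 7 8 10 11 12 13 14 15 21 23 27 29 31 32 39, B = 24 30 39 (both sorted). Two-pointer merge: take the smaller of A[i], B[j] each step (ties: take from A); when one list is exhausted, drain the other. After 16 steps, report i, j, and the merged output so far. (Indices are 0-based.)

[i=0,j=0] A[i]=6<=B[j]=24 take 6 → i++
[i=1,j=0] A[i]=7<=B[j]=24 take 7 → i++
[i=2,j=0] A[i]=8<=B[j]=24 take 8 → i++
[i=3,j=0] A[i]=10<=B[j]=24 take 10 → i++
[i=4,j=0] A[i]=11<=B[j]=24 take 11 → i++
[i=5,j=0] A[i]=12<=B[j]=24 take 12 → i++
[i=6,j=0] A[i]=13<=B[j]=24 take 13 → i++
[i=7,j=0] A[i]=14<=B[j]=24 take 14 → i++
[i=8,j=0] A[i]=15<=B[j]=24 take 15 → i++
[i=9,j=0] A[i]=21<=B[j]=24 take 21 → i++
[i=10,j=0] A[i]=23<=B[j]=24 take 23 → i++
[i=11,j=0] A[i]=27>B[j]=24 take 24 → j++
[i=11,j=1] A[i]=27<=B[j]=30 take 27 → i++
[i=12,j=1] A[i]=29<=B[j]=30 take 29 → i++
[i=13,j=1] A[i]=31>B[j]=30 take 30 → j++
[i=13,j=2] A[i]=31<=B[j]=39 take 31 → i++

i=14, j=2, merged so far=[6, 7, 8, 10, 11, 12, 13, 14, 15, 21, 23, 24, 27, 29, 30, 31]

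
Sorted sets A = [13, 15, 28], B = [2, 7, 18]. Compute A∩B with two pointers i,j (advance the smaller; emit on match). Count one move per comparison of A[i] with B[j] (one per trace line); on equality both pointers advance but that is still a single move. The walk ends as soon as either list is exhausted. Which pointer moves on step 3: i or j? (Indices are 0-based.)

i

[i=0,j=0] 13>2 → j++
[i=0,j=1] 13>7 → j++
[i=0,j=2] 13<18 → i++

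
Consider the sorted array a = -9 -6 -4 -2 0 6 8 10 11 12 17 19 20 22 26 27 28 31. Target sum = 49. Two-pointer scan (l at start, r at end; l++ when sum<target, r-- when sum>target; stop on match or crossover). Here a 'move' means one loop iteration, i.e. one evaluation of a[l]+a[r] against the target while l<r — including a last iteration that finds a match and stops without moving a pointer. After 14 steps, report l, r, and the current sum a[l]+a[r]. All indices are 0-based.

l=0 r=17: -9+31=22 <49, l++
l=1 r=17: -6+31=25 <49, l++
l=2 r=17: -4+31=27 <49, l++
l=3 r=17: -2+31=29 <49, l++
l=4 r=17: 0+31=31 <49, l++
l=5 r=17: 6+31=37 <49, l++
l=6 r=17: 8+31=39 <49, l++
l=7 r=17: 10+31=41 <49, l++
l=8 r=17: 11+31=42 <49, l++
l=9 r=17: 12+31=43 <49, l++
l=10 r=17: 17+31=48 <49, l++
l=11 r=17: 19+31=50 >49, r--
l=11 r=16: 19+28=47 <49, l++
l=12 r=16: 20+28=48 <49, l++

l=13, r=16, sum=50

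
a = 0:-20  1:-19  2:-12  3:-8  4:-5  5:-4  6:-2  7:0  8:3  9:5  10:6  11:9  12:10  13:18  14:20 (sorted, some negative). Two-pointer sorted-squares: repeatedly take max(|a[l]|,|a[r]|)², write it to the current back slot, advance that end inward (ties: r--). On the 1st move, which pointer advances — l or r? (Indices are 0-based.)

r

[0,14] |-20|<=|20| out[14]=400 → r--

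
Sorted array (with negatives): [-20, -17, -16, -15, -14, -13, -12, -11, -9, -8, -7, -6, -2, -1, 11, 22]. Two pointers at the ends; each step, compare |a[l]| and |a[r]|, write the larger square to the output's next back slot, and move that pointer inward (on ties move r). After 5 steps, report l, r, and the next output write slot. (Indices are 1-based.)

l=5, r=15, next write slot=11

l=1 r=16: |-20|<=|22| out[16]=484, r--
l=1 r=15: |-20|>|11| out[15]=400, l++
l=2 r=15: |-17|>|11| out[14]=289, l++
l=3 r=15: |-16|>|11| out[13]=256, l++
l=4 r=15: |-15|>|11| out[12]=225, l++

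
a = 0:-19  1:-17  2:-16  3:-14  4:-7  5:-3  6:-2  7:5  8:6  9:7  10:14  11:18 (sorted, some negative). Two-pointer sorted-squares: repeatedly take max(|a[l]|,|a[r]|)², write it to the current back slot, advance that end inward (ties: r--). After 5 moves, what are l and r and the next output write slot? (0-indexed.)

l=3, r=9, next write slot=6

[0,11] |-19|>|18| out[11]=361 → l++
[1,11] |-17|<=|18| out[10]=324 → r--
[1,10] |-17|>|14| out[9]=289 → l++
[2,10] |-16|>|14| out[8]=256 → l++
[3,10] |-14|<=|14| out[7]=196 → r--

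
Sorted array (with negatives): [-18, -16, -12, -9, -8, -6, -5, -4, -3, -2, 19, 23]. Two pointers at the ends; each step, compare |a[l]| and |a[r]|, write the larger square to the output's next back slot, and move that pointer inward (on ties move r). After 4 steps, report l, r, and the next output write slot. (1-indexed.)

l=1 r=12: |-18|<=|23| out[12]=529, r--
l=1 r=11: |-18|<=|19| out[11]=361, r--
l=1 r=10: |-18|>|-2| out[10]=324, l++
l=2 r=10: |-16|>|-2| out[9]=256, l++

l=3, r=10, next write slot=8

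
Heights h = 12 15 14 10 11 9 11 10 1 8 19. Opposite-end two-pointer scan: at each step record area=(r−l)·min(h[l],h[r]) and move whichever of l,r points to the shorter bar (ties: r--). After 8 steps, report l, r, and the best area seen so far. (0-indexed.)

l=8, r=10, best area=135

l=0 r=10: min(12,19)*10=120 best=120 *, l++
l=1 r=10: min(15,19)*9=135 best=135 *, l++
l=2 r=10: min(14,19)*8=112 best=135, l++
l=3 r=10: min(10,19)*7=70 best=135, l++
l=4 r=10: min(11,19)*6=66 best=135, l++
l=5 r=10: min(9,19)*5=45 best=135, l++
l=6 r=10: min(11,19)*4=44 best=135, l++
l=7 r=10: min(10,19)*3=30 best=135, l++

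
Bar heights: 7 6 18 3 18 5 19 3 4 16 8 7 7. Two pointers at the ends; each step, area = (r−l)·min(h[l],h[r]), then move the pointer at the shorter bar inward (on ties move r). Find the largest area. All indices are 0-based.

max area = 112

l=0 r=12: min(7,7)*12=84 best=84 *, r--
l=0 r=11: min(7,7)*11=77 best=84, r--
l=0 r=10: min(7,8)*10=70 best=84, l++
l=1 r=10: min(6,8)*9=54 best=84, l++
l=2 r=10: min(18,8)*8=64 best=84, r--
l=2 r=9: min(18,16)*7=112 best=112 *, r--
l=2 r=8: min(18,4)*6=24 best=112, r--
l=2 r=7: min(18,3)*5=15 best=112, r--
l=2 r=6: min(18,19)*4=72 best=112, l++
l=3 r=6: min(3,19)*3=9 best=112, l++
l=4 r=6: min(18,19)*2=36 best=112, l++
l=5 r=6: min(5,19)*1=5 best=112, l++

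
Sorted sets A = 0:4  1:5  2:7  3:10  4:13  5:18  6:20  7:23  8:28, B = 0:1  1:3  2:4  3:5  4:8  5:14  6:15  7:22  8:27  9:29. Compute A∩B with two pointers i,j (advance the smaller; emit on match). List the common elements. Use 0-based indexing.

[i=0,j=0] 4>1 → j++
[i=0,j=1] 4>3 → j++
[i=0,j=2] 4==4 emit → i++,j++
[i=1,j=3] 5==5 emit → i++,j++
[i=2,j=4] 7<8 → i++
[i=3,j=4] 10>8 → j++
[i=3,j=5] 10<14 → i++
[i=4,j=5] 13<14 → i++
[i=5,j=5] 18>14 → j++
[i=5,j=6] 18>15 → j++
[i=5,j=7] 18<22 → i++
[i=6,j=7] 20<22 → i++
[i=7,j=7] 23>22 → j++
[i=7,j=8] 23<27 → i++
[i=8,j=8] 28>27 → j++
[i=8,j=9] 28<29 → i++

intersection = [4, 5]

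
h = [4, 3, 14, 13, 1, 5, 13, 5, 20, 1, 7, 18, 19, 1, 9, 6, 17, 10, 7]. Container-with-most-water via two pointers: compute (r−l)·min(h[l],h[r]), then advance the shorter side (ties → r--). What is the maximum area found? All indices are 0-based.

[0,18] min(4,7)*18=72 best=72 * → l++
[1,18] min(3,7)*17=51 best=72 → l++
[2,18] min(14,7)*16=112 best=112 * → r--
[2,17] min(14,10)*15=150 best=150 * → r--
[2,16] min(14,17)*14=196 best=196 * → l++
[3,16] min(13,17)*13=169 best=196 → l++
[4,16] min(1,17)*12=12 best=196 → l++
[5,16] min(5,17)*11=55 best=196 → l++
[6,16] min(13,17)*10=130 best=196 → l++
[7,16] min(5,17)*9=45 best=196 → l++
[8,16] min(20,17)*8=136 best=196 → r--
[8,15] min(20,6)*7=42 best=196 → r--
[8,14] min(20,9)*6=54 best=196 → r--
[8,13] min(20,1)*5=5 best=196 → r--
[8,12] min(20,19)*4=76 best=196 → r--
[8,11] min(20,18)*3=54 best=196 → r--
[8,10] min(20,7)*2=14 best=196 → r--
[8,9] min(20,1)*1=1 best=196 → r--

max area = 196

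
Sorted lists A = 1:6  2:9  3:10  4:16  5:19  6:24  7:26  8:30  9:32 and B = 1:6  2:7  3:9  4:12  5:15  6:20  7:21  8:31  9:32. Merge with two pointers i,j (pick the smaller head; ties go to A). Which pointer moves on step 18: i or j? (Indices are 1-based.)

i=1 j=1: A[i]=6<=B[j]=6 take 6, i++
i=2 j=1: A[i]=9>B[j]=6 take 6, j++
i=2 j=2: A[i]=9>B[j]=7 take 7, j++
i=2 j=3: A[i]=9<=B[j]=9 take 9, i++
i=3 j=3: A[i]=10>B[j]=9 take 9, j++
i=3 j=4: A[i]=10<=B[j]=12 take 10, i++
i=4 j=4: A[i]=16>B[j]=12 take 12, j++
i=4 j=5: A[i]=16>B[j]=15 take 15, j++
i=4 j=6: A[i]=16<=B[j]=20 take 16, i++
i=5 j=6: A[i]=19<=B[j]=20 take 19, i++
i=6 j=6: A[i]=24>B[j]=20 take 20, j++
i=6 j=7: A[i]=24>B[j]=21 take 21, j++
i=6 j=8: A[i]=24<=B[j]=31 take 24, i++
i=7 j=8: A[i]=26<=B[j]=31 take 26, i++
i=8 j=8: A[i]=30<=B[j]=31 take 30, i++
i=9 j=8: A[i]=32>B[j]=31 take 31, j++
i=9 j=9: A[i]=32<=B[j]=32 take 32, i++
i=10 j=9: A done, take B[j]=32, j++

j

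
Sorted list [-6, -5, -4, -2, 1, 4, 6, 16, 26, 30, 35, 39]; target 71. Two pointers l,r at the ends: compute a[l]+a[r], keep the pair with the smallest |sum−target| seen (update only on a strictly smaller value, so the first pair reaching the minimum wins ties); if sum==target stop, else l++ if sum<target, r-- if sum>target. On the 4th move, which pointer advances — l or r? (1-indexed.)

l

[1,12] -6+39=33 d=38 * → l++
[2,12] -5+39=34 d=37 * → l++
[3,12] -4+39=35 d=36 * → l++
[4,12] -2+39=37 d=34 * → l++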